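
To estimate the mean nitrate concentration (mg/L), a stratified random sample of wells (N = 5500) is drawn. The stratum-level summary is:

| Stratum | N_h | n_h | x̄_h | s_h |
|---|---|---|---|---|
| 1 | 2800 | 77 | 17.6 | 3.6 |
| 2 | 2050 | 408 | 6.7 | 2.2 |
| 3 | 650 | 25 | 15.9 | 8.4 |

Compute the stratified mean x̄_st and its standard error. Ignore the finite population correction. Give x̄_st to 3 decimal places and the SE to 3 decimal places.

x̄_st ≈ 13.336, SE ≈ 0.291

x̄_st = Σ W_h x̄_h = (2800·17.6 + 2050·6.7 + 650·15.9)/5500 = 13.33636
V̂(x̄_st) = Σ W_h² s_h²/n_h, with W_h = N_h/N and N = 5500:
  stratum 1: (2800/5500)²·3.6²/77 = 0.0436219
  stratum 2: (2050/5500)²·2.2²/408 = 0.00164804
  stratum 3: (650/5500)²·8.4²/25 = 0.0394203
V̂(x̄_st) = 0.0846903
SE(x̄_st) = √0.0846903 = 0.291016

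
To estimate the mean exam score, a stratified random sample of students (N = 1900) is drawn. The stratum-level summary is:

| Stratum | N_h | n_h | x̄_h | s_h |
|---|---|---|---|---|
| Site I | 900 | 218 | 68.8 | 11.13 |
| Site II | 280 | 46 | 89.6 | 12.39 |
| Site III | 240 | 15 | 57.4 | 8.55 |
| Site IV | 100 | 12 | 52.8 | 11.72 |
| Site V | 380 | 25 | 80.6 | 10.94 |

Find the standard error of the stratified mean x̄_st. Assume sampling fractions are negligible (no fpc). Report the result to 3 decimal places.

V̂(x̄_st) = Σ W_h² s_h²/n_h, with W_h = N_h/N and N = 1900:
  stratum Site I: (900/1900)²·11.13²/218 = 0.1275
  stratum Site II: (280/1900)²·12.39²/46 = 0.0724759
  stratum Site III: (240/1900)²·8.55²/15 = 0.07776
  stratum Site IV: (100/1900)²·11.72²/12 = 0.0317078
  stratum Site V: (380/1900)²·10.94²/25 = 0.191494
V̂(x̄_st) = 0.500938
SE(x̄_st) = √0.500938 = 0.70777

SE(x̄_st) ≈ 0.708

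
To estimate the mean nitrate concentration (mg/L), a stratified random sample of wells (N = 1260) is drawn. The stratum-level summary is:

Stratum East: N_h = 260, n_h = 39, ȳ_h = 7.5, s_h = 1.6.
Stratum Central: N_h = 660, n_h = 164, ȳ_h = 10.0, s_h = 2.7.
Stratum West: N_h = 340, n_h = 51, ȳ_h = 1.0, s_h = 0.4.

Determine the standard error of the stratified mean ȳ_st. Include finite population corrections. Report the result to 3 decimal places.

SE(ȳ_st) ≈ 0.108

V̂(ȳ_st) = Σ W_h² (1 − n_h/N_h) s_h²/n_h, with W_h = N_h/N and N = 1260:
  stratum East: (260/1260)²·(1 − 39/260)·1.6²/39 = 0.00237575
  stratum Central: (660/1260)²·(1 − 164/660)·2.7²/164 = 0.00916575
  stratum West: (340/1260)²·(1 − 51/340)·0.4²/51 = 0.000194171
V̂(ȳ_st) = 0.0117357
SE(ȳ_st) = √0.0117357 = 0.108331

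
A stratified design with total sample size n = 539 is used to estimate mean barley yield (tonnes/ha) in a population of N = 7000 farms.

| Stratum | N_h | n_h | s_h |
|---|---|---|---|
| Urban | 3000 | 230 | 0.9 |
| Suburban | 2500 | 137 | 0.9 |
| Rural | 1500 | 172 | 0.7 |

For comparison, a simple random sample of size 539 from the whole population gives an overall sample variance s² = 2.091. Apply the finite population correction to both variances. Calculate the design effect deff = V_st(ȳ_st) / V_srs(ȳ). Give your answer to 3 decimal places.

deff ≈ 0.398

V̂(ȳ_st) = Σ W_h² (1 − n_h/N_h) s_h²/n_h, with W_h = N_h/N and N = 7000:
  stratum Urban: (3000/7000)²·(1 − 230/3000)·0.9²/230 = 0.000597258
  stratum Suburban: (2500/7000)²·(1 − 137/2500)·0.9²/137 = 0.000712807
  stratum Rural: (1500/7000)²·(1 − 172/1500)·0.7²/172 = 0.000115814
V_st = 0.00142588
V_srs = (1 − 539/7000)·2.091/539 = 0.00358069
deff = V_st / V_srs = 0.00142588/0.00358069 = 0.3982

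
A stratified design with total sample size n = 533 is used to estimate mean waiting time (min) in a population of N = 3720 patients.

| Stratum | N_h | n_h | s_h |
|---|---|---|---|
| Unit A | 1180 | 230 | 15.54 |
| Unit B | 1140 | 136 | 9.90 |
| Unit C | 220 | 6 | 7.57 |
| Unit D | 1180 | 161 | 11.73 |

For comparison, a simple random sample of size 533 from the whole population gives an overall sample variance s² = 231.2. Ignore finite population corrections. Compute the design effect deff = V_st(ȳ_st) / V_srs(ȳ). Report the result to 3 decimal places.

V̂(ȳ_st) = Σ W_h² s_h²/n_h, with W_h = N_h/N and N = 3720:
  stratum Unit A: (1180/3720)²·15.54²/230 = 0.105646
  stratum Unit B: (1140/3720)²·9.90²/136 = 0.0676792
  stratum Unit C: (220/3720)²·7.57²/6 = 0.0334041
  stratum Unit D: (1180/3720)²·11.73²/161 = 0.0859901
V_st = 0.292719
V_srs = s²/n = 231.2/533 = 0.433771
deff = V_st / V_srs = 0.292719/0.433771 = 0.6748

deff ≈ 0.675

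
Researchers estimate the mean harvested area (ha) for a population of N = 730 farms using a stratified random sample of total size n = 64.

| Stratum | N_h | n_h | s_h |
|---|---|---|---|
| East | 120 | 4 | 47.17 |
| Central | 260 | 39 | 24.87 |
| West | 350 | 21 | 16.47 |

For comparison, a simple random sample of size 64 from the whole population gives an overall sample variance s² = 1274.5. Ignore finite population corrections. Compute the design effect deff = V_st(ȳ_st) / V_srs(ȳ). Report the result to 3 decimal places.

V̂(ȳ_st) = Σ W_h² s_h²/n_h, with W_h = N_h/N and N = 730:
  stratum East: (120/730)²·47.17²/4 = 15.031
  stratum Central: (260/730)²·24.87²/39 = 2.01181
  stratum West: (350/730)²·16.47²/21 = 2.96933
V_st = 20.0122
V_srs = s²/n = 1274.5/64 = 19.9141
deff = V_st / V_srs = 20.0122/19.9141 = 1.0049

deff ≈ 1.005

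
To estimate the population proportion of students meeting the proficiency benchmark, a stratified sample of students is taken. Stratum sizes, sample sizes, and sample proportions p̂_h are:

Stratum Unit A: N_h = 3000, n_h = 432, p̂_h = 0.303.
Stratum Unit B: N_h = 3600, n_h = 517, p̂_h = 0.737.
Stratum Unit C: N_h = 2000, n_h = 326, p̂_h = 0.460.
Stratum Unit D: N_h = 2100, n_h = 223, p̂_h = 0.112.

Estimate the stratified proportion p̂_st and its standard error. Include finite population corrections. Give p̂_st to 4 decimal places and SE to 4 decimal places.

p̂_st ≈ 0.4409, SE ≈ 0.0104

N = 10700; stratum weights W_h = N_h/N.
p̂_st = Σ W_h p̂_h = (3000·0.303 + 3600·0.737 + 2000·0.460 + 2100·0.112)/10700 = 0.44088
V̂(p̂_st) = Σ W_h² (1 − n_h/N_h) p̂_h(1−p̂_h)/(n_h−1):
  stratum Unit A: (3000/10700)²·(1 − 432/3000)·0.303·0.697/431 = 3.29721e-05
  stratum Unit B: (3600/10700)²·(1 − 517/3600)·0.737·0.263/516 = 3.64151e-05
  stratum Unit C: (2000/10700)²·(1 − 326/2000)·0.460·0.540/325 = 2.23504e-05
  stratum Unit D: (2100/10700)²·(1 − 223/2100)·0.112·0.888/222 = 1.54239e-05
V̂(p̂_st) = 0.000107162; SE = √V̂ = 0.0103519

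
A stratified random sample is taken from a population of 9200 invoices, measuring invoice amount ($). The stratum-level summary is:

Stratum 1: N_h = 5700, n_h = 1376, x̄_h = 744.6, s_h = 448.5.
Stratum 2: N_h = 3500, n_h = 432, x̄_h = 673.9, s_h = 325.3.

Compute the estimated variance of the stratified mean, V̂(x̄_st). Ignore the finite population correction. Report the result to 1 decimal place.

V̂(x̄_st) ≈ 91.6

V̂(x̄_st) = Σ W_h² s_h²/n_h, with W_h = N_h/N and N = 9200:
  stratum 1: (5700/9200)²·448.5²/1376 = 56.1152
  stratum 2: (3500/9200)²·325.3²/432 = 35.4523
V̂(x̄_st) = 91.5675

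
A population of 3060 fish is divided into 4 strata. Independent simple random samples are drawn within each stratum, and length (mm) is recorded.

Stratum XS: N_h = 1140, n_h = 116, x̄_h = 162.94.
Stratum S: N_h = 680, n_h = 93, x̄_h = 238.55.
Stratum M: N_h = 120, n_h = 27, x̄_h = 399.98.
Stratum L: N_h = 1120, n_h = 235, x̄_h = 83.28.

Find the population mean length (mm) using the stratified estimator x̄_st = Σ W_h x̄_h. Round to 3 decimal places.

N = Σ N_h = 3060. Stratum weights W_h = N_h/N.
x̄_st = (1140·162.94 + 680·238.55 + 120·399.98 + 1120·83.28) / 3060 = 159.88131

x̄_st ≈ 159.881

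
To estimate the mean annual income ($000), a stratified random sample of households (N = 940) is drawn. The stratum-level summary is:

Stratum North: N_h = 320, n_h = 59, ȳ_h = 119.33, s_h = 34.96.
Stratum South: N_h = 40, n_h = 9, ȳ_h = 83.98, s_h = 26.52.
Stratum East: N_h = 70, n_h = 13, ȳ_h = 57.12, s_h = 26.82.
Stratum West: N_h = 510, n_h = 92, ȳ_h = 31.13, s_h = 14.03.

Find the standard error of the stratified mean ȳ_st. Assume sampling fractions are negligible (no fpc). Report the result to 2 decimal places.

SE(ȳ_st) ≈ 1.87

V̂(ȳ_st) = Σ W_h² s_h²/n_h, with W_h = N_h/N and N = 940:
  stratum North: (320/940)²·34.96²/59 = 2.40068
  stratum South: (40/940)²·26.52²/9 = 0.141504
  stratum East: (70/940)²·26.82²/13 = 0.306842
  stratum West: (510/940)²·14.03²/92 = 0.629814
V̂(ȳ_st) = 3.47884
SE(ȳ_st) = √3.47884 = 1.86517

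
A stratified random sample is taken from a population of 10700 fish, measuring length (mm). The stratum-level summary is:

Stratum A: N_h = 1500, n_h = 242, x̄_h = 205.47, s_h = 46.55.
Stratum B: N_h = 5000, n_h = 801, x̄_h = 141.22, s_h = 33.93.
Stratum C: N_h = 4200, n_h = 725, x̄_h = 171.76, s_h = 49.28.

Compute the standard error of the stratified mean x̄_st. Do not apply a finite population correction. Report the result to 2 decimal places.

SE(x̄_st) ≈ 1.00

V̂(x̄_st) = Σ W_h² s_h²/n_h, with W_h = N_h/N and N = 10700:
  stratum A: (1500/10700)²·46.55²/242 = 0.17597
  stratum B: (5000/10700)²·33.93²/801 = 0.31384
  stratum C: (4200/10700)²·49.28²/725 = 0.516101
V̂(x̄_st) = 1.00591
SE(x̄_st) = √1.00591 = 1.00295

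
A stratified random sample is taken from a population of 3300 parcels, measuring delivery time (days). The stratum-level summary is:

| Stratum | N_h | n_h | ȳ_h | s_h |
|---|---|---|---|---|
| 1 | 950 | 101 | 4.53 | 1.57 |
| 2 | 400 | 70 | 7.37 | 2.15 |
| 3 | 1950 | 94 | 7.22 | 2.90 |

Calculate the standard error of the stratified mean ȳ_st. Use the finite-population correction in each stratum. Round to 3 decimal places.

SE(ȳ_st) ≈ 0.180

V̂(ȳ_st) = Σ W_h² (1 − n_h/N_h) s_h²/n_h, with W_h = N_h/N and N = 3300:
  stratum 1: (950/3300)²·(1 − 101/950)·1.57²/101 = 0.00180751
  stratum 2: (400/3300)²·(1 − 70/400)·2.15²/70 = 0.000800433
  stratum 3: (1950/3300)²·(1 − 94/1950)·2.90²/94 = 0.029734
V̂(ȳ_st) = 0.0323419
SE(ȳ_st) = √0.0323419 = 0.179839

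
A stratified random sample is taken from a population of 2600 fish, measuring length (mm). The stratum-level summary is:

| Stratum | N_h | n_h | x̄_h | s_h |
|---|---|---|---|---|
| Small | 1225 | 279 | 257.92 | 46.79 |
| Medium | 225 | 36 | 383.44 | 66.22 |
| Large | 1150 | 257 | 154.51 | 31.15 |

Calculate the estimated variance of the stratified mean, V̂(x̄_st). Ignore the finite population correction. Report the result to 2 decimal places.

V̂(x̄_st) = Σ W_h² s_h²/n_h, with W_h = N_h/N and N = 2600:
  stratum Small: (1225/2600)²·46.79²/279 = 1.74192
  stratum Medium: (225/2600)²·66.22²/36 = 0.912209
  stratum Large: (1150/2600)²·31.15²/257 = 0.738639
V̂(x̄_st) = 3.39276

V̂(x̄_st) ≈ 3.39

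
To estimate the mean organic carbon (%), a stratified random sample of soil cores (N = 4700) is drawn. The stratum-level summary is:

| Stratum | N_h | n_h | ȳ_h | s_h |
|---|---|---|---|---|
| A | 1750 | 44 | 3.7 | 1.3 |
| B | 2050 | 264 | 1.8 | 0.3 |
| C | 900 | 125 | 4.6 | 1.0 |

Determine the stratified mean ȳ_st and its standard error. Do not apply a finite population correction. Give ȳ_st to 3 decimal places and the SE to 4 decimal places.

ȳ_st ≈ 3.044, SE ≈ 0.0754

ȳ_st = Σ W_h ȳ_h = (1750·3.7 + 2050·1.8 + 900·4.6)/4700 = 3.04362
V̂(ȳ_st) = Σ W_h² s_h²/n_h, with W_h = N_h/N and N = 4700:
  stratum A: (1750/4700)²·1.3²/44 = 0.00532494
  stratum B: (2050/4700)²·0.3²/264 = 6.48561e-05
  stratum C: (900/4700)²·1.0²/125 = 0.000293345
V̂(ȳ_st) = 0.00568314
SE(ȳ_st) = √0.00568314 = 0.0753866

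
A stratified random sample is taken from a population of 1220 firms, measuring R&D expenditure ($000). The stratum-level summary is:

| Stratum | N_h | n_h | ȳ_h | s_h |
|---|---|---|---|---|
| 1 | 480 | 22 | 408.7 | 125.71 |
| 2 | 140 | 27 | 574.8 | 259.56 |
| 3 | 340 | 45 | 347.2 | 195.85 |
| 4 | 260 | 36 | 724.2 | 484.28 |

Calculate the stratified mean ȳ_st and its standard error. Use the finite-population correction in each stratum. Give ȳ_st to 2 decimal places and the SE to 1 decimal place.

ȳ_st = Σ W_h ȳ_h = (480·408.7 + 140·574.8 + 340·347.2 + 260·724.2)/1220 = 477.85902
V̂(ȳ_st) = Σ W_h² (1 − n_h/N_h) s_h²/n_h, with W_h = N_h/N and N = 1220:
  stratum 1: (480/1220)²·(1 − 22/480)·125.71²/22 = 106.097
  stratum 2: (140/1220)²·(1 − 27/140)·259.56²/27 = 26.5215
  stratum 3: (340/1220)²·(1 − 45/340)·195.85²/45 = 57.4402
  stratum 4: (260/1220)²·(1 − 36/260)·484.28²/36 = 254.913
V̂(ȳ_st) = 444.972
SE(ȳ_st) = √444.972 = 21.0944

ȳ_st ≈ 477.86, SE ≈ 21.1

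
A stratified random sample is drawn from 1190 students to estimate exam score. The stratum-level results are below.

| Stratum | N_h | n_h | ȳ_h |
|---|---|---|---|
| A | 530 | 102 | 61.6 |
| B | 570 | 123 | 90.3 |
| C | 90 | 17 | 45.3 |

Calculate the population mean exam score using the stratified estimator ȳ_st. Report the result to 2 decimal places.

N = Σ N_h = 1190. Stratum weights W_h = N_h/N.
ȳ_st = (530·61.6 + 570·90.3 + 90·45.3) / 1190 = 74.1143

ȳ_st ≈ 74.11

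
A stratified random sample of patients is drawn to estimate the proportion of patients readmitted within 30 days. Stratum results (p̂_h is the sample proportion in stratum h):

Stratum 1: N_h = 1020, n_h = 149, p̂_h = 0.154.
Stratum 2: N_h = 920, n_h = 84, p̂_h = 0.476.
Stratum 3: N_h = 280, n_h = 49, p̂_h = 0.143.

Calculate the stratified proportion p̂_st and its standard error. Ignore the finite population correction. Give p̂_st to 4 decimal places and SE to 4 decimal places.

p̂_st ≈ 0.2861, SE ≈ 0.0272

N = 2220; stratum weights W_h = N_h/N.
p̂_st = Σ W_h p̂_h = (1020·0.154 + 920·0.476 + 280·0.143)/2220 = 0.28605
V̂(p̂_st) = Σ W_h² p̂_h(1−p̂_h)/(n_h−1):
  stratum 1: (1020/2220)²·0.154·0.846/148 = 0.000185833
  stratum 2: (920/2220)²·0.476·0.524/83 = 0.000516095
  stratum 3: (280/2220)²·0.143·0.857/48 = 4.06149e-05
V̂(p̂_st) = 0.000742544; SE = √V̂ = 0.0272497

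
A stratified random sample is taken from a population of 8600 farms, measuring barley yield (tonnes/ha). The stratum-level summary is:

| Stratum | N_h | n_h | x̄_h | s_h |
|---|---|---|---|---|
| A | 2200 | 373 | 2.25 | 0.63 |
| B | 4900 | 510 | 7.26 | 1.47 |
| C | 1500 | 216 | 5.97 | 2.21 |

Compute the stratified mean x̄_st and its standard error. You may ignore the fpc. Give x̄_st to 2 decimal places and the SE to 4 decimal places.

x̄_st ≈ 5.75, SE ≈ 0.0462

x̄_st = Σ W_h x̄_h = (2200·2.25 + 4900·7.26 + 1500·5.97)/8600 = 5.75337
V̂(x̄_st) = Σ W_h² s_h²/n_h, with W_h = N_h/N and N = 8600:
  stratum A: (2200/8600)²·0.63²/373 = 6.96339e-05
  stratum B: (4900/8600)²·1.47²/510 = 0.0013755
  stratum C: (1500/8600)²·2.21²/216 = 0.000687886
V̂(x̄_st) = 0.00213302
SE(x̄_st) = √0.00213302 = 0.0461846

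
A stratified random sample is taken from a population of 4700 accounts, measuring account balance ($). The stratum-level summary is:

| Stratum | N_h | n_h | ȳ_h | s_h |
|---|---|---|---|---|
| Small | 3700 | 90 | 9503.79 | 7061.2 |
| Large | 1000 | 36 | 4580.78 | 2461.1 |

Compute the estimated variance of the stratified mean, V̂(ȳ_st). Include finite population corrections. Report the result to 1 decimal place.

V̂(ȳ_st) = Σ W_h² (1 − n_h/N_h) s_h²/n_h, with W_h = N_h/N and N = 4700:
  stratum Small: (3700/4700)²·(1 − 90/3700)·7061.2²/90 = 334987
  stratum Large: (1000/4700)²·(1 − 36/1000)·2461.1²/36 = 7342.39
V̂(ȳ_st) = 342329

V̂(ȳ_st) ≈ 342329.2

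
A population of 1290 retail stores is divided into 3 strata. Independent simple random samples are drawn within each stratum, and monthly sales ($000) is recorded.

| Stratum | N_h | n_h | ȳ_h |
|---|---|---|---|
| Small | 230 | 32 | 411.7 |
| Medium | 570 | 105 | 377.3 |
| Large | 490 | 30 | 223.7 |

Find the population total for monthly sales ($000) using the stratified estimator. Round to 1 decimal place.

τ̂_st ≈ 419365.0

τ̂_st = Σ N_h ȳ_h = 230·411.7 + 570·377.3 + 490·223.7 = 419365.0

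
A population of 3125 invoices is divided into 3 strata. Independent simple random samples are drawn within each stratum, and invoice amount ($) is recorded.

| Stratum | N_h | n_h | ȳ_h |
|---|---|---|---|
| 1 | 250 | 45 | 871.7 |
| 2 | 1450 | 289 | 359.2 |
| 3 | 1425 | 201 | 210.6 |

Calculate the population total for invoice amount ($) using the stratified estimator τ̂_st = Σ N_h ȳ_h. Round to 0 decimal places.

τ̂_st = Σ N_h ȳ_h = 250·871.7 + 1450·359.2 + 1425·210.6 = 1038870

τ̂_st ≈ 1038870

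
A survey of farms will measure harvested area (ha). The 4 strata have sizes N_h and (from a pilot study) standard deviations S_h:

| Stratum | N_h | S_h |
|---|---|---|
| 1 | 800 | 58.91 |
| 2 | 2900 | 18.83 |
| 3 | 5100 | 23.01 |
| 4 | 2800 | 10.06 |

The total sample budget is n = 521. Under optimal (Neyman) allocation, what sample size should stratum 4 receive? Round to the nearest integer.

Neyman allocation: n_h = n · N_h S_h / Σ N_i S_i, with n = 521.
  stratum 1: N_h·S_h = 800·58.91 = 47128.00
  stratum 2: N_h·S_h = 2900·18.83 = 54607.00
  stratum 3: N_h·S_h = 5100·23.01 = 117351.00
  stratum 4: N_h·S_h = 2800·10.06 = 28168.00
Σ N_h S_h = 247254.00
n for stratum 4 = 521·28168.00/247254.00 = 59.354 → 59

59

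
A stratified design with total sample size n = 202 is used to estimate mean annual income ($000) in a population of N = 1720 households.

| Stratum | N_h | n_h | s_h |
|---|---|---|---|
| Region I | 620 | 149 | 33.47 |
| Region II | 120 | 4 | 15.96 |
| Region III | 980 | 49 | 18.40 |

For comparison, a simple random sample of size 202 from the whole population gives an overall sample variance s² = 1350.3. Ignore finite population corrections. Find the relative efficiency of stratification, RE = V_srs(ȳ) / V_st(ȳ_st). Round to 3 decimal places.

V̂(ȳ_st) = Σ W_h² s_h²/n_h, with W_h = N_h/N and N = 1720:
  stratum Region I: (620/1720)²·33.47²/149 = 0.976903
  stratum Region II: (120/1720)²·15.96²/4 = 0.309964
  stratum Region III: (980/1720)²·18.40²/49 = 2.24303
V_st = 3.5299
V_srs = s²/n = 1350.3/202 = 6.68465
Relative efficiency = V_srs / V_st = 6.68465/3.5299 = 1.8937

RE ≈ 1.894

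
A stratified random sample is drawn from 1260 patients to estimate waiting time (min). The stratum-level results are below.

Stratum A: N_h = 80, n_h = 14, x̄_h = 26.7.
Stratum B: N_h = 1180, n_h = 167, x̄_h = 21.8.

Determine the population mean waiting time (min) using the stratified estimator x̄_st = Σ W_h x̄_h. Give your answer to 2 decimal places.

N = Σ N_h = 1260. Stratum weights W_h = N_h/N.
x̄_st = (80·26.7 + 1180·21.8) / 1260 = 22.1111

x̄_st ≈ 22.11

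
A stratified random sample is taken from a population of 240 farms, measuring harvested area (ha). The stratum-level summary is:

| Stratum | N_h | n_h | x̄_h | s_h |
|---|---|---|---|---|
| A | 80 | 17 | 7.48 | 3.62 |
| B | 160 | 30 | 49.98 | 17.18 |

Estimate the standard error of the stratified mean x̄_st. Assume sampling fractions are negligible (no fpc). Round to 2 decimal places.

V̂(x̄_st) = Σ W_h² s_h²/n_h, with W_h = N_h/N and N = 240:
  stratum A: (80/240)²·3.62²/17 = 0.0856497
  stratum B: (160/240)²·17.18²/30 = 4.37263
V̂(x̄_st) = 4.45828
SE(x̄_st) = √4.45828 = 2.11146

SE(x̄_st) ≈ 2.11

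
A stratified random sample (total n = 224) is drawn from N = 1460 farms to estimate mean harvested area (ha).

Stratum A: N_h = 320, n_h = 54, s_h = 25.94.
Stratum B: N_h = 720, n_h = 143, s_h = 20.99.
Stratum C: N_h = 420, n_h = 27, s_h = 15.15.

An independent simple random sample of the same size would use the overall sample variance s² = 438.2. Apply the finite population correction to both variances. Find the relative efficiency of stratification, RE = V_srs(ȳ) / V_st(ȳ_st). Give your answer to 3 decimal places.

V̂(ȳ_st) = Σ W_h² (1 − n_h/N_h) s_h²/n_h, with W_h = N_h/N and N = 1460:
  stratum A: (320/1460)²·(1 − 54/320)·25.94²/54 = 0.497591
  stratum B: (720/1460)²·(1 − 143/720)·20.99²/143 = 0.60047
  stratum C: (420/1460)²·(1 − 27/420)·15.15²/27 = 0.65826
V_st = 1.75632
V_srs = (1 − 224/1460)·438.2/224 = 1.65611
Relative efficiency = V_srs / V_st = 1.65611/1.75632 = 0.9429

RE ≈ 0.943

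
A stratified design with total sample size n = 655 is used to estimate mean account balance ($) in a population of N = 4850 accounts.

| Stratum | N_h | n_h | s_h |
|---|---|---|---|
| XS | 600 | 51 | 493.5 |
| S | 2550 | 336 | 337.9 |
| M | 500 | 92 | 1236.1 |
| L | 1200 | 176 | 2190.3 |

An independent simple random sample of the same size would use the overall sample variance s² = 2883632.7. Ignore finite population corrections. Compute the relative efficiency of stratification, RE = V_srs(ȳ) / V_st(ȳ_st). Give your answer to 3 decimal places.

RE ≈ 2.188

V̂(ȳ_st) = Σ W_h² s_h²/n_h, with W_h = N_h/N and N = 4850:
  stratum XS: (600/4850)²·493.5²/51 = 73.0841
  stratum S: (2550/4850)²·337.9²/336 = 93.9364
  stratum M: (500/4850)²·1236.1²/92 = 176.513
  stratum L: (1200/4850)²·2190.3²/176 = 1668.68
V_st = 2012.22
V_srs = s²/n = 2883632.7/655 = 4402.49
Relative efficiency = V_srs / V_st = 4402.49/2012.22 = 2.1879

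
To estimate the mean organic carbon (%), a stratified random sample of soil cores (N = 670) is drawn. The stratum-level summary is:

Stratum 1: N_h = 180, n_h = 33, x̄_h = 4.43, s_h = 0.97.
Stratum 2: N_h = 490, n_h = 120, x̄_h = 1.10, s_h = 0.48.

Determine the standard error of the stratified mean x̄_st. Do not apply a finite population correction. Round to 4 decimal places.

V̂(x̄_st) = Σ W_h² s_h²/n_h, with W_h = N_h/N and N = 670:
  stratum 1: (180/670)²·0.97²/33 = 0.0020579
  stratum 2: (490/670)²·0.48²/120 = 0.00102694
V̂(x̄_st) = 0.00308484
SE(x̄_st) = √0.00308484 = 0.0555413

SE(x̄_st) ≈ 0.0555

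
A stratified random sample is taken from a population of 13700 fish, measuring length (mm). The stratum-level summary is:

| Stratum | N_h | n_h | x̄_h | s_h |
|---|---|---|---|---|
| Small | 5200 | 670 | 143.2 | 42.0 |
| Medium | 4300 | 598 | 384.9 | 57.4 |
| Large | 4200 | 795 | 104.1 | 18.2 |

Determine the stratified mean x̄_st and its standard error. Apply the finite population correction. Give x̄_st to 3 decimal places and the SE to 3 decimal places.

x̄_st = Σ W_h x̄_h = (5200·143.2 + 4300·384.9 + 4200·104.1)/13700 = 207.07518
V̂(x̄_st) = Σ W_h² (1 − n_h/N_h) s_h²/n_h, with W_h = N_h/N and N = 13700:
  stratum Small: (5200/13700)²·(1 − 670/5200)·42.0²/670 = 0.330434
  stratum Medium: (4300/13700)²·(1 − 598/4300)·57.4²/598 = 0.46729
  stratum Large: (4200/13700)²·(1 − 795/4200)·18.2²/795 = 0.0317469
V̂(x̄_st) = 0.82947
SE(x̄_st) = √0.82947 = 0.910753

x̄_st ≈ 207.075, SE ≈ 0.911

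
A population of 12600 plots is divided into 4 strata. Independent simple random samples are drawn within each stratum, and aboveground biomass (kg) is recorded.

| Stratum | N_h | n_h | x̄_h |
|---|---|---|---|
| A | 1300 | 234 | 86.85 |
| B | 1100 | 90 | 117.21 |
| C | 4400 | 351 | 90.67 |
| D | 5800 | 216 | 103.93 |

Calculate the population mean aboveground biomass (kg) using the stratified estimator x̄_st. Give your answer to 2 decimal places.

N = Σ N_h = 12600. Stratum weights W_h = N_h/N.
x̄_st = (1300·86.85 + 1100·117.21 + 4400·90.67 + 5800·103.93) / 12600 = 98.6967

x̄_st ≈ 98.70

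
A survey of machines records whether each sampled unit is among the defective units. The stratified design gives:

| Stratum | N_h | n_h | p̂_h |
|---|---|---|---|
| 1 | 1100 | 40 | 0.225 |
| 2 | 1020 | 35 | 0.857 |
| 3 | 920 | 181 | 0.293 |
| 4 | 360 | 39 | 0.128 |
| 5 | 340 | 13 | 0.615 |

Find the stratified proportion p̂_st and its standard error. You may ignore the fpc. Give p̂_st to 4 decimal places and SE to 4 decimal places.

N = 3740; stratum weights W_h = N_h/N.
p̂_st = Σ W_h p̂_h = (1100·0.225 + 1020·0.857 + 920·0.293 + 360·0.128 + 340·0.615)/3740 = 0.44021
V̂(p̂_st) = Σ W_h² p̂_h(1−p̂_h)/(n_h−1):
  stratum 1: (1100/3740)²·0.225·0.775/39 = 0.000386778
  stratum 2: (1020/3740)²·0.857·0.143/34 = 0.000268099
  stratum 3: (920/3740)²·0.293·0.707/180 = 6.96381e-05
  stratum 4: (360/3740)²·0.128·0.872/38 = 2.72148e-05
  stratum 5: (340/3740)²·0.615·0.385/12 = 0.000163068
V̂(p̂_st) = 0.000914798; SE = √V̂ = 0.0302456

p̂_st ≈ 0.4402, SE ≈ 0.0302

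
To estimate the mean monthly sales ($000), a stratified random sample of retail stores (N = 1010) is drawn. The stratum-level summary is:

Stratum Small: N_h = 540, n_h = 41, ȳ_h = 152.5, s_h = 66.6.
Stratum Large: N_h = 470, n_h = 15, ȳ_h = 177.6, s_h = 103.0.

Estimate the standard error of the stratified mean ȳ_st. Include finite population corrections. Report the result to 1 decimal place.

V̂(ȳ_st) = Σ W_h² (1 − n_h/N_h) s_h²/n_h, with W_h = N_h/N and N = 1010:
  stratum Small: (540/1010)²·(1 − 41/540)·66.6²/41 = 28.577
  stratum Large: (470/1010)²·(1 − 15/470)·103.0²/15 = 148.269
V̂(ȳ_st) = 176.846
SE(ȳ_st) = √176.846 = 13.2983

SE(ȳ_st) ≈ 13.3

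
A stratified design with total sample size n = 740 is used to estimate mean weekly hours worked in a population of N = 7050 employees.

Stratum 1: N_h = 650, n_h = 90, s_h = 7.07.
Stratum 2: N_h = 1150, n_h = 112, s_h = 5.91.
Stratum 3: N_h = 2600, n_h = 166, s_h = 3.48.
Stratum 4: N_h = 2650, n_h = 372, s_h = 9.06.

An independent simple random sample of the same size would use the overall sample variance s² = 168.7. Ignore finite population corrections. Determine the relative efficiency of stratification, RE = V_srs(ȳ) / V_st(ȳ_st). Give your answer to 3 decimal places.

V̂(ȳ_st) = Σ W_h² s_h²/n_h, with W_h = N_h/N and N = 7050:
  stratum 1: (650/7050)²·7.07²/90 = 0.00472112
  stratum 2: (1150/7050)²·5.91²/112 = 0.00829802
  stratum 3: (2600/7050)²·3.48²/166 = 0.00992245
  stratum 4: (2650/7050)²·9.06²/372 = 0.0311765
V_st = 0.0541181
V_srs = s²/n = 168.7/740 = 0.227973
Relative efficiency = V_srs / V_st = 0.227973/0.0541181 = 4.2125

RE ≈ 4.213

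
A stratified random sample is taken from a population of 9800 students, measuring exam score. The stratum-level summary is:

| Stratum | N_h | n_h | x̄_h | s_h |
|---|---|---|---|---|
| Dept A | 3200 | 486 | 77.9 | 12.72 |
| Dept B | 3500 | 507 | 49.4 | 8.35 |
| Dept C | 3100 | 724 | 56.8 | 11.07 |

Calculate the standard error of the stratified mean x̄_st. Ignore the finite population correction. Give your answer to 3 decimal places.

SE(x̄_st) ≈ 0.265

V̂(x̄_st) = Σ W_h² s_h²/n_h, with W_h = N_h/N and N = 9800:
  stratum Dept A: (3200/9800)²·12.72²/486 = 0.0354965
  stratum Dept B: (3500/9800)²·8.35²/507 = 0.0175408
  stratum Dept C: (3100/9800)²·11.07²/724 = 0.0169367
V̂(x̄_st) = 0.069974
SE(x̄_st) = √0.069974 = 0.264526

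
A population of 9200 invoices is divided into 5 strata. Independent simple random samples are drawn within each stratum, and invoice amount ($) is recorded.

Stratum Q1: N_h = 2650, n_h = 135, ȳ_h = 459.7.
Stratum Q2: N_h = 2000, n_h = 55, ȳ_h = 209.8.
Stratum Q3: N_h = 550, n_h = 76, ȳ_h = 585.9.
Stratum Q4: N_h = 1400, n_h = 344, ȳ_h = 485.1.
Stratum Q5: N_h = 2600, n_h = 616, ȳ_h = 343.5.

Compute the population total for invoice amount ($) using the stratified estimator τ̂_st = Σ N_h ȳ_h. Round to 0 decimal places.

τ̂_st = Σ N_h ȳ_h = 2650·459.7 + 2000·209.8 + 550·585.9 + 1400·485.1 + 2600·343.5 = 3532290

τ̂_st ≈ 3532290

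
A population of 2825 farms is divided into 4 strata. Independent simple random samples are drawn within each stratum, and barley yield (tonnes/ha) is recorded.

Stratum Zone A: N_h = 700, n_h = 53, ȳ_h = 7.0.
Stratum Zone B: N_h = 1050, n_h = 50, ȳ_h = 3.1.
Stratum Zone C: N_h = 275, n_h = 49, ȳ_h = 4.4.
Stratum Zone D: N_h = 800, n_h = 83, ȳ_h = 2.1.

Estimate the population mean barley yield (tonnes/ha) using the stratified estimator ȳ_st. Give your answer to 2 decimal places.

ȳ_st ≈ 3.91

N = Σ N_h = 2825. Stratum weights W_h = N_h/N.
ȳ_st = (700·7.0 + 1050·3.1 + 275·4.4 + 800·2.1) / 2825 = 3.9097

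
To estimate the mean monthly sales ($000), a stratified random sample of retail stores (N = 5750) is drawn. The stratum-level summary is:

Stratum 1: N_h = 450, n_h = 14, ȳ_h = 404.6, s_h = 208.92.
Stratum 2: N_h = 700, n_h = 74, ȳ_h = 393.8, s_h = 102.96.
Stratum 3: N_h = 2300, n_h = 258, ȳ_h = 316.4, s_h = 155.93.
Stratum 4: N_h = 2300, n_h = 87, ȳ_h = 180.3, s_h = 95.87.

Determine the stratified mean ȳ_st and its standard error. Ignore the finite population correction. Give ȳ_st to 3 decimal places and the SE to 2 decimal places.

ȳ_st = Σ W_h ȳ_h = (450·404.6 + 700·393.8 + 2300·316.4 + 2300·180.3)/5750 = 278.28522
V̂(ȳ_st) = Σ W_h² s_h²/n_h, with W_h = N_h/N and N = 5750:
  stratum 1: (450/5750)²·208.92²/14 = 19.0951
  stratum 2: (700/5750)²·102.96²/74 = 2.12308
  stratum 3: (2300/5750)²·155.93²/258 = 15.0786
  stratum 4: (2300/5750)²·95.87²/87 = 16.9031
V̂(ȳ_st) = 53.1998
SE(ȳ_st) = √53.1998 = 7.29382

ȳ_st ≈ 278.285, SE ≈ 7.29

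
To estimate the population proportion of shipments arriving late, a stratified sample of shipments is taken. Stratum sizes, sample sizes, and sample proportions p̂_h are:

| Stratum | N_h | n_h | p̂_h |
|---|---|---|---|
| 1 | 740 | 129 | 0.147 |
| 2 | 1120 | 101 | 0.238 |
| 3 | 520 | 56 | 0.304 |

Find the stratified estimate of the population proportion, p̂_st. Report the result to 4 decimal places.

p̂_st ≈ 0.2241

N = 2380; stratum weights W_h = N_h/N.
p̂_st = Σ W_h p̂_h = (740·0.147 + 1120·0.238 + 520·0.304)/2380 = 0.22413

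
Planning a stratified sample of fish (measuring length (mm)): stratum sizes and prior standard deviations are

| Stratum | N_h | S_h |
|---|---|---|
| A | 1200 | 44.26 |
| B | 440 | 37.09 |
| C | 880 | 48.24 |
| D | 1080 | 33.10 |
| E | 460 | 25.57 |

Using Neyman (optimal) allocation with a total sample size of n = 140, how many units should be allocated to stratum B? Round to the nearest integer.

14

Neyman allocation: n_h = n · N_h S_h / Σ N_i S_i, with n = 140.
  stratum A: N_h·S_h = 1200·44.26 = 53112.00
  stratum B: N_h·S_h = 440·37.09 = 16319.60
  stratum C: N_h·S_h = 880·48.24 = 42451.20
  stratum D: N_h·S_h = 1080·33.10 = 35748.00
  stratum E: N_h·S_h = 460·25.57 = 11762.20
Σ N_h S_h = 159393.00
n for stratum B = 140·16319.60/159393.00 = 14.334 → 14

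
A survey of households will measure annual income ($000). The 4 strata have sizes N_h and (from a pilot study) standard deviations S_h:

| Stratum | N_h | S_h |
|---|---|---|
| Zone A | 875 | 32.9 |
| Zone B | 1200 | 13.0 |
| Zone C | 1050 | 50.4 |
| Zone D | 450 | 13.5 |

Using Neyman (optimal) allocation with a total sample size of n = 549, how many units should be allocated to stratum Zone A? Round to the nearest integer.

Neyman allocation: n_h = n · N_h S_h / Σ N_i S_i, with n = 549.
  stratum Zone A: N_h·S_h = 875·32.9 = 28787.50
  stratum Zone B: N_h·S_h = 1200·13.0 = 15600.00
  stratum Zone C: N_h·S_h = 1050·50.4 = 52920.00
  stratum Zone D: N_h·S_h = 450·13.5 = 6075.00
Σ N_h S_h = 103382.50
n for stratum Zone A = 549·28787.50/103382.50 = 152.872 → 153

153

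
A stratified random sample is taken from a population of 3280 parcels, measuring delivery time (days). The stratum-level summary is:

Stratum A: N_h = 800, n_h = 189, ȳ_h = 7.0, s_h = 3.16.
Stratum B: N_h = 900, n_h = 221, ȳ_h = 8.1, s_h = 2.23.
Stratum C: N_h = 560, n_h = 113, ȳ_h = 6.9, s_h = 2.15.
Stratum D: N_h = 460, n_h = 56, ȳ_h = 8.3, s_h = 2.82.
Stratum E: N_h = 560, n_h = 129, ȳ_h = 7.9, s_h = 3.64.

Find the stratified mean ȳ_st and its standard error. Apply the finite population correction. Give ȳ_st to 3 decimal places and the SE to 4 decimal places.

ȳ_st ≈ 7.621, SE ≈ 0.0969

ȳ_st = Σ W_h ȳ_h = (800·7.0 + 900·8.1 + 560·6.9 + 460·8.3 + 560·7.9)/3280 = 7.62073
V̂(ȳ_st) = Σ W_h² (1 − n_h/N_h) s_h²/n_h, with W_h = N_h/N and N = 3280:
  stratum A: (800/3280)²·(1 − 189/800)·3.16²/189 = 0.00240047
  stratum B: (900/3280)²·(1 − 221/900)·2.23²/221 = 0.00127815
  stratum C: (560/3280)²·(1 − 113/560)·2.15²/113 = 0.000951801
  stratum D: (460/3280)²·(1 − 56/460)·2.82²/56 = 0.00245302
  stratum E: (560/3280)²·(1 − 129/560)·3.64²/129 = 0.00230426
V̂(ȳ_st) = 0.0093877
SE(ȳ_st) = √0.0093877 = 0.0968901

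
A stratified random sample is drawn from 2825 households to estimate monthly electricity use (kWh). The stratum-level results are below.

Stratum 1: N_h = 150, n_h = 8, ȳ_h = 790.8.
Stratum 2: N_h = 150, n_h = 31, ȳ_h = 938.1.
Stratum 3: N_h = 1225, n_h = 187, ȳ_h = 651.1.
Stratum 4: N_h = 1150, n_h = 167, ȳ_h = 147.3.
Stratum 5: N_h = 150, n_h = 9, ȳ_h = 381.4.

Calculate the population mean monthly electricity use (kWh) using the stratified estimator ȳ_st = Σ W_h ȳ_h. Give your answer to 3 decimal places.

ȳ_st ≈ 454.350

N = Σ N_h = 2825. Stratum weights W_h = N_h/N.
ȳ_st = (150·790.8 + 150·938.1 + 1225·651.1 + 1150·147.3 + 150·381.4) / 2825 = 454.34956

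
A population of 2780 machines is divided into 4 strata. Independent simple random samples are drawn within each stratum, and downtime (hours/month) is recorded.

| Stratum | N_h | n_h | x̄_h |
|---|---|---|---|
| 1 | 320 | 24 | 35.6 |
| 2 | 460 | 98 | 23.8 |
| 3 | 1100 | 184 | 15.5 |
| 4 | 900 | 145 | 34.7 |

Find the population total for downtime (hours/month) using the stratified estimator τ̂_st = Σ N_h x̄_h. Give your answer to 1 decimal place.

τ̂_st = Σ N_h x̄_h = 320·35.6 + 460·23.8 + 1100·15.5 + 900·34.7 = 70620.0

τ̂_st ≈ 70620.0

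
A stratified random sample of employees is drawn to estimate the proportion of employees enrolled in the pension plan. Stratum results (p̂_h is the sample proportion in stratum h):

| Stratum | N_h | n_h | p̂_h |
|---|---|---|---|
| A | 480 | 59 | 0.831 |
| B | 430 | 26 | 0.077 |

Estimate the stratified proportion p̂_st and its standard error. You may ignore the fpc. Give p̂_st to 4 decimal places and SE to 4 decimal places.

N = 910; stratum weights W_h = N_h/N.
p̂_st = Σ W_h p̂_h = (480·0.831 + 430·0.077)/910 = 0.47471
V̂(p̂_st) = Σ W_h² p̂_h(1−p̂_h)/(n_h−1):
  stratum A: (480/910)²·0.831·0.169/58 = 0.000673689
  stratum B: (430/910)²·0.077·0.923/25 = 0.000634756
V̂(p̂_st) = 0.00130844; SE = √V̂ = 0.0361724

p̂_st ≈ 0.4747, SE ≈ 0.0362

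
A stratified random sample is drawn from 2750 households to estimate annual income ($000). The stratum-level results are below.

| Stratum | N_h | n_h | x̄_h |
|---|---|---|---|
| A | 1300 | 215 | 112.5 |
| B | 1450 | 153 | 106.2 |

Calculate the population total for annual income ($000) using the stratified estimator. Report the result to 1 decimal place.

τ̂_st ≈ 300240.0

τ̂_st = Σ N_h x̄_h = 1300·112.5 + 1450·106.2 = 300240.0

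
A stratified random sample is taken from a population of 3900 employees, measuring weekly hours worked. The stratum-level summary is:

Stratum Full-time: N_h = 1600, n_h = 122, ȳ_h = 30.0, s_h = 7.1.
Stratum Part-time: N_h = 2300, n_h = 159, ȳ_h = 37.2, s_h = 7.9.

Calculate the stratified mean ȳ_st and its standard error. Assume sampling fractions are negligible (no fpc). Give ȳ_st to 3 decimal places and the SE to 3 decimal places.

ȳ_st = Σ W_h ȳ_h = (1600·30.0 + 2300·37.2)/3900 = 34.24615
V̂(ȳ_st) = Σ W_h² s_h²/n_h, with W_h = N_h/N and N = 3900:
  stratum Full-time: (1600/3900)²·7.1²/122 = 0.0695453
  stratum Part-time: (2300/3900)²·7.9²/159 = 0.136516
V̂(ȳ_st) = 0.206061
SE(ȳ_st) = √0.206061 = 0.45394

ȳ_st ≈ 34.246, SE ≈ 0.454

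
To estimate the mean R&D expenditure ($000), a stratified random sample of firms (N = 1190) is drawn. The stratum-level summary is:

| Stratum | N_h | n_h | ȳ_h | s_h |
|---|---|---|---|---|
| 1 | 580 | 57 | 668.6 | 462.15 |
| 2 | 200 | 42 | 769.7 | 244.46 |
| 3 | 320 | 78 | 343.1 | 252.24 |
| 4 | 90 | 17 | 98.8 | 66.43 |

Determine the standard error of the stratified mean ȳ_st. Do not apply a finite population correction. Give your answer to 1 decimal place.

SE(ȳ_st) ≈ 31.5

V̂(ȳ_st) = Σ W_h² s_h²/n_h, with W_h = N_h/N and N = 1190:
  stratum 1: (580/1190)²·462.15²/57 = 890.129
  stratum 2: (200/1190)²·244.46²/42 = 40.1913
  stratum 3: (320/1190)²·252.24²/78 = 58.9847
  stratum 4: (90/1190)²·66.43²/17 = 1.48481
V̂(ȳ_st) = 990.79
SE(ȳ_st) = √990.79 = 31.4768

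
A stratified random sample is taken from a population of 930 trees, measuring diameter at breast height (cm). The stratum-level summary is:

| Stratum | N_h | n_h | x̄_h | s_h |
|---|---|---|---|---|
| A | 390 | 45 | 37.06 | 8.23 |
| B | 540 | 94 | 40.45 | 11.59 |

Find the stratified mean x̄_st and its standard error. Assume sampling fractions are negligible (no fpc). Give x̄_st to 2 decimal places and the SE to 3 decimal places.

x̄_st ≈ 39.03, SE ≈ 0.864

x̄_st = Σ W_h x̄_h = (390·37.06 + 540·40.45)/930 = 39.02839
V̂(x̄_st) = Σ W_h² s_h²/n_h, with W_h = N_h/N and N = 930:
  stratum A: (390/930)²·8.23²/45 = 0.264698
  stratum B: (540/930)²·11.59²/94 = 0.481793
V̂(x̄_st) = 0.746491
SE(x̄_st) = √0.746491 = 0.863997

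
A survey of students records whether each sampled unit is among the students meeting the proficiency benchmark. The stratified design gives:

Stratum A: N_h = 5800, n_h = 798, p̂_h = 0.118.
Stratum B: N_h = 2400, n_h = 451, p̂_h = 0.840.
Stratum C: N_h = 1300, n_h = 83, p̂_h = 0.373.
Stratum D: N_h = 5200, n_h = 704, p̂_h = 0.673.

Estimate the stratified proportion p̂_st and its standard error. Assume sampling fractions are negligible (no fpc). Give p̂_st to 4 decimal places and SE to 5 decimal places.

N = 14700; stratum weights W_h = N_h/N.
p̂_st = Σ W_h p̂_h = (5800·0.118 + 2400·0.840 + 1300·0.373 + 5200·0.673)/14700 = 0.45476
V̂(p̂_st) = Σ W_h² p̂_h(1−p̂_h)/(n_h−1):
  stratum A: (5800/14700)²·0.118·0.882/797 = 2.03289e-05
  stratum B: (2400/14700)²·0.840·0.160/450 = 7.96113e-06
  stratum C: (1300/14700)²·0.373·0.627/82 = 2.23056e-05
  stratum D: (5200/14700)²·0.673·0.327/703 = 3.91723e-05
V̂(p̂_st) = 8.9768e-05; SE = √V̂ = 0.0094746

p̂_st ≈ 0.4548, SE ≈ 0.00947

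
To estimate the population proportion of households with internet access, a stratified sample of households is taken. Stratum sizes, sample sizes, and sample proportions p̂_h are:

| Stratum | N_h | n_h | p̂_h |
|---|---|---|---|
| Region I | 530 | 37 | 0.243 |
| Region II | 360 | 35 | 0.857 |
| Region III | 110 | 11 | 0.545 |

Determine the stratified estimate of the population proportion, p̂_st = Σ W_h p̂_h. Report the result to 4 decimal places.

p̂_st ≈ 0.4973

N = 1000; stratum weights W_h = N_h/N.
p̂_st = Σ W_h p̂_h = (530·0.243 + 360·0.857 + 110·0.545)/1000 = 0.49726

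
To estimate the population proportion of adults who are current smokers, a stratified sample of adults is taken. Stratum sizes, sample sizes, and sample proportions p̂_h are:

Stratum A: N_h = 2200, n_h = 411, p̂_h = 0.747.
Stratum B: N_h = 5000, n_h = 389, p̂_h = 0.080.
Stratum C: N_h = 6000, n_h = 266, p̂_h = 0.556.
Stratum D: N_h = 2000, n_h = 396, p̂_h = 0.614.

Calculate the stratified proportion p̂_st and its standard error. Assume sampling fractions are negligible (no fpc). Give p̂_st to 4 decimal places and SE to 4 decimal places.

N = 15200; stratum weights W_h = N_h/N.
p̂_st = Σ W_h p̂_h = (2200·0.747 + 5000·0.080 + 6000·0.556 + 2000·0.614)/15200 = 0.43470
V̂(p̂_st) = Σ W_h² p̂_h(1−p̂_h)/(n_h−1):
  stratum A: (2200/15200)²·0.747·0.253/410 = 9.6564e-06
  stratum B: (5000/15200)²·0.080·0.920/388 = 2.05257e-05
  stratum C: (6000/15200)²·0.556·0.444/265 = 0.000145153
  stratum D: (2000/15200)²·0.614·0.386/395 = 1.0388e-05
V̂(p̂_st) = 0.000185724; SE = √V̂ = 0.013628

p̂_st ≈ 0.4347, SE ≈ 0.0136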